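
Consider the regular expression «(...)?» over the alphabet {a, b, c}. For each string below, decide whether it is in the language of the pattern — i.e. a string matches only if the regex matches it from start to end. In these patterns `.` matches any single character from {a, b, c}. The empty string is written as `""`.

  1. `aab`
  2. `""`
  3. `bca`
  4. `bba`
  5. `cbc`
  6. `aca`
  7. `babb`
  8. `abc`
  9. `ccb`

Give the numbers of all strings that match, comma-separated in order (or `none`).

1, 2, 3, 4, 5, 6, 8, 9

1 → match
2 → match
3 → match
4 → match
5 → match
6 → match
7 → no match
8 → match
9 → match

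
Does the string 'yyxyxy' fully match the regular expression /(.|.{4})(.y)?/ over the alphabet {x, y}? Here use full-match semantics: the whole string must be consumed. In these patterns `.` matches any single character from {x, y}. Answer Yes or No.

Yes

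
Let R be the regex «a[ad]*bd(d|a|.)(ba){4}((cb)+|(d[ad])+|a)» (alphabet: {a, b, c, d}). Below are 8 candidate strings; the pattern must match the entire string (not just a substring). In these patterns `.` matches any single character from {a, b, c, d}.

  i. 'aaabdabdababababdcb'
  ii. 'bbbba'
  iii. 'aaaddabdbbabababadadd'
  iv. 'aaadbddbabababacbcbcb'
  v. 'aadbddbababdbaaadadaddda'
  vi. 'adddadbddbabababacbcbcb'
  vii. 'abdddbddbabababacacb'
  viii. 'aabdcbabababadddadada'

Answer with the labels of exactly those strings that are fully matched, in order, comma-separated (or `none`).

i → no match
ii. 'bbbba' → no match — must start with 'a'
iii → match
iv → match
v → no match
vi → match
vii → no match
viii → match

iii, iv, vi, viii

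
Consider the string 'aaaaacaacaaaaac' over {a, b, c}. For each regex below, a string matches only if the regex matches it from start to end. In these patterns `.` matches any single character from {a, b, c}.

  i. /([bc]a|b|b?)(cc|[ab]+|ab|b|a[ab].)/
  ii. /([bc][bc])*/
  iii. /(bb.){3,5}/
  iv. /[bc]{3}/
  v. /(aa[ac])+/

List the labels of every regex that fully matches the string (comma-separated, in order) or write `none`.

i → no match
ii → no match
iii → no match — must start with 'bb'
iv → no match
v → match

v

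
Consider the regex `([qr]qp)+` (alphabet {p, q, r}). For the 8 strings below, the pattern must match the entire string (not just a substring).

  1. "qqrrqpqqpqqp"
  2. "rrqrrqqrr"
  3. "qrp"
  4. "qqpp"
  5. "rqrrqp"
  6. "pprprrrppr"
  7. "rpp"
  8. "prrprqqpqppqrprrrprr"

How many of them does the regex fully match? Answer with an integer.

0

1. "qqrrqpqqpqqp" → no match
2. "rrqrrqqrr" → no match — must end with "qp"
3. "qrp" → no match — must end with "qp"
4. "qqpp" → no match — must end with "qp"
5. "rqrrqp" → no match
6. "pprprrrppr" → no match — must end with "qp"
7. "rpp" → no match — must end with "qp"
8 → no match — must end with "qp"
Total matched: 0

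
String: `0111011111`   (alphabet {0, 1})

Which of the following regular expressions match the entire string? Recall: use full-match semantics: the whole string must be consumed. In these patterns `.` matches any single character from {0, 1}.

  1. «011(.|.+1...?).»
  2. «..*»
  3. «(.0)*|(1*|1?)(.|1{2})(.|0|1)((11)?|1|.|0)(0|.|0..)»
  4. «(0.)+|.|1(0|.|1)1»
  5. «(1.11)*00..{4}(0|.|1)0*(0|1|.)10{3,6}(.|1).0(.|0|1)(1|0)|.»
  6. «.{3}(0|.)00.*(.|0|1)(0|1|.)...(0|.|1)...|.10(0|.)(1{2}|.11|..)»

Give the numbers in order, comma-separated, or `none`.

1 → match
2 → match
3 → no match
4 → no match
5 → no match
6 → no match

1, 2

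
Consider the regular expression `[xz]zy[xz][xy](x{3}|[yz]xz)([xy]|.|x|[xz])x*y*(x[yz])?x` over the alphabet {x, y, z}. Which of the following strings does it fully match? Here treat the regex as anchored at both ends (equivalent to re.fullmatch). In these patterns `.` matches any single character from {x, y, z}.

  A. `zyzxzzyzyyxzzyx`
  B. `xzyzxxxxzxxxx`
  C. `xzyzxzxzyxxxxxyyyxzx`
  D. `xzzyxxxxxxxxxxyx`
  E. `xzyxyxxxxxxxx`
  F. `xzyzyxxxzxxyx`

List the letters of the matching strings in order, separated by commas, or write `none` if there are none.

B, C, E, F

A → no match
B → match
C → match
D → no match
E → match
F → match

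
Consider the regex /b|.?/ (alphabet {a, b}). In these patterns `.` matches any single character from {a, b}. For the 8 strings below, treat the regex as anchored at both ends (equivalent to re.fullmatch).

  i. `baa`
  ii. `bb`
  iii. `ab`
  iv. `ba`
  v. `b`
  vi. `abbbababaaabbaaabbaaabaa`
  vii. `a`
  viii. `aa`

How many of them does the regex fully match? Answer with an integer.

i. `baa` → no match
ii. `bb` → no match
iii. `ab` → no match
iv. `ba` → no match
v. `b` → match
vi → no match
vii. `a` → match
viii. `aa` → no match
Total matched: 2

2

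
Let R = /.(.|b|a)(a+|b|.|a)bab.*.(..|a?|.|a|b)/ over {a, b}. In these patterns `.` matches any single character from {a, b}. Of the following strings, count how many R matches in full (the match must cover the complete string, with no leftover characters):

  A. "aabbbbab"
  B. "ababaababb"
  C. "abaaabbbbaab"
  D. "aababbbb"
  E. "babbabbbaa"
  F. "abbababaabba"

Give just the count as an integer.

A → no match
B → no match
C → no match
D → no match
E → match
F → no match
Total matched: 1

1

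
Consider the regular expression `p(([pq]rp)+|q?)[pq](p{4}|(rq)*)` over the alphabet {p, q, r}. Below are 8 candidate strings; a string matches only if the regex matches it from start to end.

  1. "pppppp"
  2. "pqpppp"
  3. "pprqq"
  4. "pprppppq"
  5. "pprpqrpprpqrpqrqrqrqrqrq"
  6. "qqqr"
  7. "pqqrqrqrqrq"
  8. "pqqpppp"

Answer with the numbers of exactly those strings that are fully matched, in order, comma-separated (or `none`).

1 → match
2 → match
3 → no match
4 → no match
5 → match
6 → no match — must start with "p"
7 → match
8 → match

1, 2, 5, 7, 8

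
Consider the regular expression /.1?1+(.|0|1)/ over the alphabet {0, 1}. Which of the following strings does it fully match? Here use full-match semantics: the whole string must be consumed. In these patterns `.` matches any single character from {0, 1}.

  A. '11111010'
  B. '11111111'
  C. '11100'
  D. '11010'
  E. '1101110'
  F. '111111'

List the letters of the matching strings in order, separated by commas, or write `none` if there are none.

A → no match
B → match
C → no match
D → no match
E → no match
F → match

B, F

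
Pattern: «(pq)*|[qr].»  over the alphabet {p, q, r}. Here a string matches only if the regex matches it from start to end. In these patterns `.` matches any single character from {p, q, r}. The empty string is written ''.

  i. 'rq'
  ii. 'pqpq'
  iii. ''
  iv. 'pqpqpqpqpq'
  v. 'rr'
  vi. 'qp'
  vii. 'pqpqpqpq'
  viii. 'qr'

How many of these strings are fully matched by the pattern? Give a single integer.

8

i → match
ii → match
iii → match
iv → match
v → match
vi → match
vii → match
viii → match
Total matched: 8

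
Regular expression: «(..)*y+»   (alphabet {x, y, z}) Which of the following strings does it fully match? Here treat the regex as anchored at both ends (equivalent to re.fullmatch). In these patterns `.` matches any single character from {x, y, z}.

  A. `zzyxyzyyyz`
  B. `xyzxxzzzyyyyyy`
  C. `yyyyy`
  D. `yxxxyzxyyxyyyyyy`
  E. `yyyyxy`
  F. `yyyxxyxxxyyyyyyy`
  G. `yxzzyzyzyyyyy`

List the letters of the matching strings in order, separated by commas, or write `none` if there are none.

A. `zzyxyzyyyz` → no match — must end with `y`
B → match
C. `yyyyy` → match
D → match
E. `yyyyxy` → no match
F → match
G → match

B, C, D, F, G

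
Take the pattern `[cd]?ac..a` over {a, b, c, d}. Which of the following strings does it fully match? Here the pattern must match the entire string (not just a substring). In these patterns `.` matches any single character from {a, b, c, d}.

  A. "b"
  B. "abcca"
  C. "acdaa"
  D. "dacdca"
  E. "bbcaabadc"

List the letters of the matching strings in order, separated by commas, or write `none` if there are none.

C, D

A → no match — must end with "a"
B → no match
C → match
D → match
E → no match — must end with "a"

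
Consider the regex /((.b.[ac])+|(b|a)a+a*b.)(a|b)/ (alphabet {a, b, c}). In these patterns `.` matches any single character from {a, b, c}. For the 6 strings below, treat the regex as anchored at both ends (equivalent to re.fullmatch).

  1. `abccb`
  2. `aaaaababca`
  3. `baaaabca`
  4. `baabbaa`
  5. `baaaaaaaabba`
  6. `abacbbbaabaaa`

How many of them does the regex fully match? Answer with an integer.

1 → match
2 → no match
3 → match
4 → no match
5 → match
6 → match
Total matched: 4

4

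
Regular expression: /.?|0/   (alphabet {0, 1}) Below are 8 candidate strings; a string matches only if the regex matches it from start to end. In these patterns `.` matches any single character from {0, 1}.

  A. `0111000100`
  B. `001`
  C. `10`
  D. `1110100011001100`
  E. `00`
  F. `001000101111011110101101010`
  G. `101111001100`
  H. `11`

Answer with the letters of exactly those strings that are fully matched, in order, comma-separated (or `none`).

A → no match
B → no match
C → no match
D → no match
E → no match
F → no match
G → no match
H → no match

none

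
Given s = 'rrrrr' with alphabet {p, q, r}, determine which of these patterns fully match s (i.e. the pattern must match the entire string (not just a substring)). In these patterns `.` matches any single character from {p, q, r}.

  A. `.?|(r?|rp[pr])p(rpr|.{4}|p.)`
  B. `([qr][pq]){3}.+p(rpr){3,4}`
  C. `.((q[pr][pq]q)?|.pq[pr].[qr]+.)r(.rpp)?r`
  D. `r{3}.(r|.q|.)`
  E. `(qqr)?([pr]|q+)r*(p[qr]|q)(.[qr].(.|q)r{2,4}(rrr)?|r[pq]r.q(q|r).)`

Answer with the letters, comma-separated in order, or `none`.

A → no match
B → no match — must end with 'rpr'
C → no match
D → match
E → no match

D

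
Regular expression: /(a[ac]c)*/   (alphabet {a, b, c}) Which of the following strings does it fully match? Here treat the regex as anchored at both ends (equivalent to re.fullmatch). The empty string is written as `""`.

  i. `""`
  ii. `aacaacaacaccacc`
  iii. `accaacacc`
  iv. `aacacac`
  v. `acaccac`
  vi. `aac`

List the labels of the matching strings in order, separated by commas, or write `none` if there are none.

i, ii, iii, vi

i → match
ii → match
iii → match
iv → no match
v → no match
vi → match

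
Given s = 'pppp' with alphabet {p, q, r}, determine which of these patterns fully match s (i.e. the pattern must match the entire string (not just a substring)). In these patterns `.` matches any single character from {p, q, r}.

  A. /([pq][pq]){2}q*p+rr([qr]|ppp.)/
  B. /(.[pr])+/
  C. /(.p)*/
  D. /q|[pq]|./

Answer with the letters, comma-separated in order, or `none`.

B, C

A → no match
B → match
C → match
D → no match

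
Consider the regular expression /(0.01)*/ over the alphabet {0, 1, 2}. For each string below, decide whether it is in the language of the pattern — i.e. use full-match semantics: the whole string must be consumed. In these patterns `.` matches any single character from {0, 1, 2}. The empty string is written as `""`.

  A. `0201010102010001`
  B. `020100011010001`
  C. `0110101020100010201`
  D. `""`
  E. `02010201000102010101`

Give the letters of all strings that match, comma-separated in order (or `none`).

A, D, E

A → match
B → no match
C → no match
D → match
E → match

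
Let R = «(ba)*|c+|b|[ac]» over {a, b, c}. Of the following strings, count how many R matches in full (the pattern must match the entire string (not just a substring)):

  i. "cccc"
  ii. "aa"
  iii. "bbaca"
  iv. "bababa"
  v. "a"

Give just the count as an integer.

3

i → match
ii → no match
iii → no match
iv → match
v → match
Total matched: 3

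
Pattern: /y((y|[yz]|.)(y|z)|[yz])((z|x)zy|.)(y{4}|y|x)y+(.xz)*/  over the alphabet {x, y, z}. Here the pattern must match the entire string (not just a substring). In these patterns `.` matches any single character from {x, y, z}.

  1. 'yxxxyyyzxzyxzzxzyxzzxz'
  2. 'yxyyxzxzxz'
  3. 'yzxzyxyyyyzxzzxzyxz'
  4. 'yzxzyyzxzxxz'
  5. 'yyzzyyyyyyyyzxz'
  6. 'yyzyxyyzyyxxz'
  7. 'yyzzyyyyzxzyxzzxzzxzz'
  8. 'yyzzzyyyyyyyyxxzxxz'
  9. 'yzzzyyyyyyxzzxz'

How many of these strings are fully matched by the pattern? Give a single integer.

4

1 → no match
2. 'yxyyxzxzxz' → no match
3 → match
4. 'yzxzyyzxzxxz' → no match
5 → match
6 → no match
7 → no match
8 → match
9 → match
Total matched: 4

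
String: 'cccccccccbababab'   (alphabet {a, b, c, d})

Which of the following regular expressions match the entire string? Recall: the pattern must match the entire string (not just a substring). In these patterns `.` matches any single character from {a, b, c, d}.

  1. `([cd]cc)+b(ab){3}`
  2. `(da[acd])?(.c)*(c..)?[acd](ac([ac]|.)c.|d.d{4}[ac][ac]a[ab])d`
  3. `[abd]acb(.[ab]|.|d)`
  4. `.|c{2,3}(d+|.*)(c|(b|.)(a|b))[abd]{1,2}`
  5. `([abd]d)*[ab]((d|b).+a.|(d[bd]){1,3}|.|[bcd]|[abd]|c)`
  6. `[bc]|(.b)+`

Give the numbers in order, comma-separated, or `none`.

1 → match
2 → no match — must end with 'd'
3 → no match
4 → match
5 → no match
6 → no match

1, 4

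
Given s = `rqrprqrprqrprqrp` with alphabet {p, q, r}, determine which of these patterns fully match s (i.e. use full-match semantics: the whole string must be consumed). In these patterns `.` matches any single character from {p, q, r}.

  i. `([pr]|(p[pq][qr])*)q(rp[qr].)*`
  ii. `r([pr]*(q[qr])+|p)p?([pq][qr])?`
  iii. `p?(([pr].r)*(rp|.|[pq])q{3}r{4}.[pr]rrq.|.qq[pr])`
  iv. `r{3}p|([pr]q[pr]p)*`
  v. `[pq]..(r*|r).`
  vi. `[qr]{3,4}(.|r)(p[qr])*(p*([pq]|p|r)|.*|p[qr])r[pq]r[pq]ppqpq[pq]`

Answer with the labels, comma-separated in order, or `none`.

iv

i → no match
ii → no match
iii → no match
iv → match
v → no match
vi → no match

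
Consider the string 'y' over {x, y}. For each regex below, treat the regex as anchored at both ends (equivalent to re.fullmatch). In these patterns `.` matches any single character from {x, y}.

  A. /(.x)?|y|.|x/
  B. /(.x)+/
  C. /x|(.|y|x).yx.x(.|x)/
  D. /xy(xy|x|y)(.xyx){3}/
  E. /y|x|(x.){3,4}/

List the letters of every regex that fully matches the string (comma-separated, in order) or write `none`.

A → match
B → no match — must end with 'x'
C → no match
D → no match — must start with 'xy'
E → match

A, E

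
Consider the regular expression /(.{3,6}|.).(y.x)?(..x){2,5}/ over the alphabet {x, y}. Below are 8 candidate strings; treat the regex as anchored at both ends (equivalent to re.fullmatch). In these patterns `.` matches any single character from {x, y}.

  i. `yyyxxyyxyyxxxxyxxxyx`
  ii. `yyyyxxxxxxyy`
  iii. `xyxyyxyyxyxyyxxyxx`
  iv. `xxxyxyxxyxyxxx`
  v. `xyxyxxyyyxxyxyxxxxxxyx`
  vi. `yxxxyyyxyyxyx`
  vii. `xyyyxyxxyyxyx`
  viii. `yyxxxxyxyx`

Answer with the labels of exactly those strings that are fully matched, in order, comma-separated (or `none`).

i → match
ii → no match — must end with `x`
iii → no match
iv → no match
v → match
vi → no match
vii → no match
viii → no match

i, v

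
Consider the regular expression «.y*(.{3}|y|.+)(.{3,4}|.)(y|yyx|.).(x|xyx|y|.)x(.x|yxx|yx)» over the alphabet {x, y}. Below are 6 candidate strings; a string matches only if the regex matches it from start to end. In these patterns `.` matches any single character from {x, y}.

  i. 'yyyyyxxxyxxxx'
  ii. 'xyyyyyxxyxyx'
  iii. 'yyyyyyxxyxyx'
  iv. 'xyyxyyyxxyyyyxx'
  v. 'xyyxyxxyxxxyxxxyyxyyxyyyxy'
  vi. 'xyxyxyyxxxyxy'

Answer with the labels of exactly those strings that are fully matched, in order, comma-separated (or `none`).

i → match
ii → match
iii → match
iv → no match
v → no match
vi → no match

i, ii, iii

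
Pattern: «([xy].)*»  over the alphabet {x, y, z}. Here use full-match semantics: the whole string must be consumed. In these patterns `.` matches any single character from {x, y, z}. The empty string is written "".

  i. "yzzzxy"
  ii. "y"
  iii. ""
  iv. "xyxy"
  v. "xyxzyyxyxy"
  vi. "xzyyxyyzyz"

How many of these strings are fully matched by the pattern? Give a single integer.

4

i. "yzzzxy" → no match
ii. "y" → no match
iii. "" → match
iv. "xyxy" → match
v. "xyxzyyxyxy" → match
vi. "xzyyxyyzyz" → match
Total matched: 4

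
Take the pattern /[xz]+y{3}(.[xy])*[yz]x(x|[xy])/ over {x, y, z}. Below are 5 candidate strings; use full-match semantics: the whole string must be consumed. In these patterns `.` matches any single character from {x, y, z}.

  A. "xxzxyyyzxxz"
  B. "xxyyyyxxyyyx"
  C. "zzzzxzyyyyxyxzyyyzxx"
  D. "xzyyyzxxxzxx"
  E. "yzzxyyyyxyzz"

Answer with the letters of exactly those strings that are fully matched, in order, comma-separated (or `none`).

A → no match
B → no match
C → match
D → match
E → no match

C, D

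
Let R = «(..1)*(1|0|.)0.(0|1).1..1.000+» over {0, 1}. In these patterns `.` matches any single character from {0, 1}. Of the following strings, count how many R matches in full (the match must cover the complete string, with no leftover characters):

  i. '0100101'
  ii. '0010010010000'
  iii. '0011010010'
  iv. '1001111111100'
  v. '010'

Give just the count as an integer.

i → no match — must end with '0'
ii → match
iii → no match
iv → no match
v → no match
Total matched: 1

1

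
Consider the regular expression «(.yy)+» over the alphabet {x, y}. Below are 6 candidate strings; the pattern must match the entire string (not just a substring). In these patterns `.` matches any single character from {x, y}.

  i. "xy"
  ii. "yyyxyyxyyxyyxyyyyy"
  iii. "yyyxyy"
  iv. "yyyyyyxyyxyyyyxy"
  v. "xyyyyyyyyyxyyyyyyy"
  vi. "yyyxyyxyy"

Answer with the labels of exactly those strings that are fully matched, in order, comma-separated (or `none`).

ii, iii, vi

i → no match — must end with "yy"
ii → match
iii → match
iv → no match — must end with "yy"
v → no match
vi → match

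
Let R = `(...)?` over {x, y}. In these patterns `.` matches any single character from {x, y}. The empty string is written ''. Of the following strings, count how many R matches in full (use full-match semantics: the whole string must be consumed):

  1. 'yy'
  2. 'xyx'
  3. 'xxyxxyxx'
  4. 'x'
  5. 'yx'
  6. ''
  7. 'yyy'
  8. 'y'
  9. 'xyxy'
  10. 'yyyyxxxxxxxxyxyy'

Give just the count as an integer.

3

1 → no match
2 → match
3 → no match
4 → no match
5 → no match
6 → match
7 → match
8 → no match
9 → no match
10 → no match
Total matched: 3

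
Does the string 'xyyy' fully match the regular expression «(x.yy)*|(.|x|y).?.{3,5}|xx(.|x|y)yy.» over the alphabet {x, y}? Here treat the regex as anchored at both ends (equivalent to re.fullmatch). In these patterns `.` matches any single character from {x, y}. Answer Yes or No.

Yes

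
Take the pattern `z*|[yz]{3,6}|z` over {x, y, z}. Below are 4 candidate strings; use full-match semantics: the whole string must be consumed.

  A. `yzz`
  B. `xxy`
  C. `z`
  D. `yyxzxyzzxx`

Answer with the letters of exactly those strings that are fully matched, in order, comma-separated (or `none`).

A → match
B → no match
C → match
D → no match

A, C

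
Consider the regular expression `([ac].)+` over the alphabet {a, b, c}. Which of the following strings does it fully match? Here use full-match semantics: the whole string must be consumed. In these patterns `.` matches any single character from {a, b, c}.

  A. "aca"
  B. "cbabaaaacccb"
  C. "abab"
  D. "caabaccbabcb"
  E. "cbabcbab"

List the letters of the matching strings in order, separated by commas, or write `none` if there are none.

A → no match
B → match
C → match
D → match
E → match

B, C, D, E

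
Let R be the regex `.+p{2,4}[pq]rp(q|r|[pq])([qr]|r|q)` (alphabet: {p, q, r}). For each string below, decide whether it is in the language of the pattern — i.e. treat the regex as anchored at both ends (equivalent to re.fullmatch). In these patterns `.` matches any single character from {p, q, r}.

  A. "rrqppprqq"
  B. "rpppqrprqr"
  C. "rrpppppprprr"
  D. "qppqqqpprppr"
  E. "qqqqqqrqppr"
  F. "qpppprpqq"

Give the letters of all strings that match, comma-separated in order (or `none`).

A → no match
B → no match
C → match
D → no match
E → no match
F → match

C, F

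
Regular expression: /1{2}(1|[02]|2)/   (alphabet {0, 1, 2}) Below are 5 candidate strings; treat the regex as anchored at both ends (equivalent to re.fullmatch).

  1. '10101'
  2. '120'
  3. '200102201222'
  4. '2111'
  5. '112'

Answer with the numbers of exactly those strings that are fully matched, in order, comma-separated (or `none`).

5

1 → no match
2 → no match
3 → no match — must start with '1'
4 → no match — must start with '1'
5 → match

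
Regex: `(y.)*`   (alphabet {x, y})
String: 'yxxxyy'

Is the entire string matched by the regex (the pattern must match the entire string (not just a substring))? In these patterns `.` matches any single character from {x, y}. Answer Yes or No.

No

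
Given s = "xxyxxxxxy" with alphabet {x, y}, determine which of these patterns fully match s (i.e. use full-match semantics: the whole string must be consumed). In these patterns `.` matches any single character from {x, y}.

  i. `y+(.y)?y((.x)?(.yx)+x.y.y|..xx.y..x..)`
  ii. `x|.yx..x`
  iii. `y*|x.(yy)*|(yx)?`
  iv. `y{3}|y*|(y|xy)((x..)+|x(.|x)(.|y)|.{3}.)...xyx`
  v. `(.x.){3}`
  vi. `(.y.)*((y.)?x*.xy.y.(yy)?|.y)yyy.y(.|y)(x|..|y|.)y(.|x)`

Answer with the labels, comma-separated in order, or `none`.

i → no match — must start with "y"
ii → no match — must end with "x"
iii → no match
iv → no match
v → match
vi → no match

v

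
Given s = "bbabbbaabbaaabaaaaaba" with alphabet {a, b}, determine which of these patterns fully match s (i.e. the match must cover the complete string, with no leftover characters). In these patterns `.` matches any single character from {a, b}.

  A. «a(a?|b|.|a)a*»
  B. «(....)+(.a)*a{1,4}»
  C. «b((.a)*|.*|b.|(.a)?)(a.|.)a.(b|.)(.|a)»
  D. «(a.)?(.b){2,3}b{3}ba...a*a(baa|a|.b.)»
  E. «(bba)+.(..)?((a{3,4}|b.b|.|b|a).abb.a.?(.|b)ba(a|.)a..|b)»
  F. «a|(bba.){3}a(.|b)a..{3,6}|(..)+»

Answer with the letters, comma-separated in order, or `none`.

A → no match — must start with "a"
B → match
C → match
D → no match
E → no match
F → match

B, C, F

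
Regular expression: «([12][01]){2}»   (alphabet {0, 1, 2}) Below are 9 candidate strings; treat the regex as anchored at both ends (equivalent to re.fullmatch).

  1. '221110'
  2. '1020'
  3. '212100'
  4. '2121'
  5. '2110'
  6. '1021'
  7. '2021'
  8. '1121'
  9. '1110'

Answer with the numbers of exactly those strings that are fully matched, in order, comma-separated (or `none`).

1 → no match
2 → match
3 → no match
4 → match
5 → match
6 → match
7 → match
8 → match
9 → match

2, 4, 5, 6, 7, 8, 9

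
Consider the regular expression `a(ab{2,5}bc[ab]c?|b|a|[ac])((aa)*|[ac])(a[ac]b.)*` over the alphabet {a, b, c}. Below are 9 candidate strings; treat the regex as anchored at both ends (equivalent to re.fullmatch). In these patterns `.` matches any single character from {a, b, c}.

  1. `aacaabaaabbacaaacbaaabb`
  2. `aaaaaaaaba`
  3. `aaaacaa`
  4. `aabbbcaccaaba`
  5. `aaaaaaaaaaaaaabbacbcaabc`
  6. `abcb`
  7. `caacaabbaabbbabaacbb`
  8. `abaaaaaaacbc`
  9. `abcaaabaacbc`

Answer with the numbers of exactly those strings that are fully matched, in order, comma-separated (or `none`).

2, 4, 5, 8

1 → no match
2. `aaaaaaaaba` → match
3. `aaaacaa` → no match
4 → match
5 → match
6. `abcb` → no match
7 → no match — must start with `a`
8. `abaaaaaaacbc` → match
9. `abcaaabaacbc` → no match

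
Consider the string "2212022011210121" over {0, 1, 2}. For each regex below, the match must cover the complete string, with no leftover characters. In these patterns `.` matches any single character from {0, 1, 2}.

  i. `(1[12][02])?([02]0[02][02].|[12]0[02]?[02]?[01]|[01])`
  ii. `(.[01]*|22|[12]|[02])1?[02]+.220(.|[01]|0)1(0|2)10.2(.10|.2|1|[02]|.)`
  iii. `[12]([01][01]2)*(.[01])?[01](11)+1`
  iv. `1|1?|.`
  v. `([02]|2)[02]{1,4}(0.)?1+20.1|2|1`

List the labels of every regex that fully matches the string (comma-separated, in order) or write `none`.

ii

i → no match
ii → match
iii → no match — must end with "111"
iv → no match
v → no match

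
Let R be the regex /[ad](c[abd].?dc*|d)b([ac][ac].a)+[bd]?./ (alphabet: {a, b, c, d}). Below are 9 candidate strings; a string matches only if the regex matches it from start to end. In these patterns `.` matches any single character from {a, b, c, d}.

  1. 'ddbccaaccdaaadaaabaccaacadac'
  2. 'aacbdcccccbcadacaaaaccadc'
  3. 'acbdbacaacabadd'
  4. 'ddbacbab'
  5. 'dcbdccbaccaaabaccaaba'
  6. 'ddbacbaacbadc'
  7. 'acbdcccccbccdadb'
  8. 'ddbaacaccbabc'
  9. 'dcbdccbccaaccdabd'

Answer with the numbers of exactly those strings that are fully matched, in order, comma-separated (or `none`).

1 → match
2 → no match
3 → match
4. 'ddbacbab' → match
5 → match
6 → match
7 → match
8 → match
9 → match

1, 3, 4, 5, 6, 7, 8, 9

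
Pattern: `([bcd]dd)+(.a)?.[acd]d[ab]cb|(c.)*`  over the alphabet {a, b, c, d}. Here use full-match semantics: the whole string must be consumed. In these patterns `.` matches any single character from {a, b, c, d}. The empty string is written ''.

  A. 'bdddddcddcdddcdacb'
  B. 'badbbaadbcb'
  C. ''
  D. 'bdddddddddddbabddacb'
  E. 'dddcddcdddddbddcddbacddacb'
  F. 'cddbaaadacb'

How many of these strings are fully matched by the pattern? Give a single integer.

A → match
B → no match
C → match
D → match
E → match
F → match
Total matched: 5

5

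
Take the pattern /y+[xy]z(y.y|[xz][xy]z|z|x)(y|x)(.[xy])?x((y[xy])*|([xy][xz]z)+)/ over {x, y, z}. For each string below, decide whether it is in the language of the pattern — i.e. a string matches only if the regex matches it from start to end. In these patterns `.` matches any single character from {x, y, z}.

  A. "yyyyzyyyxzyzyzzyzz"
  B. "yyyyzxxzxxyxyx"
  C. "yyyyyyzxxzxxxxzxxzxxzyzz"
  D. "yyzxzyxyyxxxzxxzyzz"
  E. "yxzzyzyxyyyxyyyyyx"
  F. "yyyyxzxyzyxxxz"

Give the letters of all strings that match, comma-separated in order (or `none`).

B, C, E, F

A → no match
B → match
C → match
D → no match
E → match
F → match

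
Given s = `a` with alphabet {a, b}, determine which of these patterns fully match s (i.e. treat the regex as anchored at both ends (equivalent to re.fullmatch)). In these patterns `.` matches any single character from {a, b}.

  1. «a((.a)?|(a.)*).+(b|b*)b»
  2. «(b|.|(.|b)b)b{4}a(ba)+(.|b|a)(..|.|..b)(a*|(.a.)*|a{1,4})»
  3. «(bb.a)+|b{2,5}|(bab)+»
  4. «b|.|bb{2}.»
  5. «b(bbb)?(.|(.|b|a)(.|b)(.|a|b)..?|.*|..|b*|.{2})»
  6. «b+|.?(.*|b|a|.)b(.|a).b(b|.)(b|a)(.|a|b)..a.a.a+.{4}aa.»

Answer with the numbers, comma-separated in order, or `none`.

1 → no match — must end with `b`
2 → no match
3 → no match
4 → match
5 → no match — must start with `b`
6 → no match

4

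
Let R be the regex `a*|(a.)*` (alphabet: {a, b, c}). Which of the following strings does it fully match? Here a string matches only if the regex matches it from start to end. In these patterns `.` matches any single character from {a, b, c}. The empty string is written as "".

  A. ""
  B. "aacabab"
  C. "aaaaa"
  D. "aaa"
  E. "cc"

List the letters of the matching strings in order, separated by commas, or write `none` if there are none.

A → match
B → no match
C → match
D → match
E → no match

A, C, D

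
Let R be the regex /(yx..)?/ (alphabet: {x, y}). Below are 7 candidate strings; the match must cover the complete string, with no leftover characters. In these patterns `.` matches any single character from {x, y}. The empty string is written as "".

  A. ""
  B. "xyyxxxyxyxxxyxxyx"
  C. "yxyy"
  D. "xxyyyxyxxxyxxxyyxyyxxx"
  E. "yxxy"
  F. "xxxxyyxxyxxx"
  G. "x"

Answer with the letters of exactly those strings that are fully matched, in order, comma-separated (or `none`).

A → match
B → no match
C → match
D → no match
E → match
F → no match
G → no match

A, C, E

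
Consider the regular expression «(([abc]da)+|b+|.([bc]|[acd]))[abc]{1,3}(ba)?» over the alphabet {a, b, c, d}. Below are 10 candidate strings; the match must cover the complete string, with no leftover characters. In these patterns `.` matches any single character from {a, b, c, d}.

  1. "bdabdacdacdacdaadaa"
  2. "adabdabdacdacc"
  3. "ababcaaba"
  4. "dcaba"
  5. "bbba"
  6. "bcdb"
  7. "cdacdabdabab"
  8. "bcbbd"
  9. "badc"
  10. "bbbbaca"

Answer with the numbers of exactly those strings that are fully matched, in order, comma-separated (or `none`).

1 → match
2 → match
3 → no match
4 → match
5 → match
6 → no match
7 → match
8 → no match
9 → no match
10 → match

1, 2, 4, 5, 7, 10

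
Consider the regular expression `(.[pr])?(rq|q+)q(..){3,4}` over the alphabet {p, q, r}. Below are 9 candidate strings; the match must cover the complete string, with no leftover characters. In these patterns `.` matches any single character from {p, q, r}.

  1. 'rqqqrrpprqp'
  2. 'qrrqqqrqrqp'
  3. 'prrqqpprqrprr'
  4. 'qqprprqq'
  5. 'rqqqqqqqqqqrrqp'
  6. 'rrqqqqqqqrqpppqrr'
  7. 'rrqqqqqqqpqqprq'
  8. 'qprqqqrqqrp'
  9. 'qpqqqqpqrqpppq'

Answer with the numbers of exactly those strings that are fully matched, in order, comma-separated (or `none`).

1 → match
2 → match
3 → match
4 → match
5 → no match
6 → match
7 → match
8 → match
9 → match

1, 2, 3, 4, 6, 7, 8, 9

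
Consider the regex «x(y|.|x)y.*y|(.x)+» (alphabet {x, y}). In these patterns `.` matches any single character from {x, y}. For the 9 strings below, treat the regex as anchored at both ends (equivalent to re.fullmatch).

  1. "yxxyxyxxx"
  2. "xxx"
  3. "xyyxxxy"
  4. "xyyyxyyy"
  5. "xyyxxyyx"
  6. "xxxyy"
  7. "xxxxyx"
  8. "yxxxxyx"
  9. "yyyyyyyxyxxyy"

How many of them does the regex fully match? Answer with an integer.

1. "yxxyxyxxx" → no match
2. "xxx" → no match
3. "xyyxxxy" → match
4. "xyyyxyyy" → match
5. "xyyxxyyx" → no match
6. "xxxyy" → no match
7. "xxxxyx" → match
8. "yxxxxyx" → no match
9 → no match
Total matched: 3

3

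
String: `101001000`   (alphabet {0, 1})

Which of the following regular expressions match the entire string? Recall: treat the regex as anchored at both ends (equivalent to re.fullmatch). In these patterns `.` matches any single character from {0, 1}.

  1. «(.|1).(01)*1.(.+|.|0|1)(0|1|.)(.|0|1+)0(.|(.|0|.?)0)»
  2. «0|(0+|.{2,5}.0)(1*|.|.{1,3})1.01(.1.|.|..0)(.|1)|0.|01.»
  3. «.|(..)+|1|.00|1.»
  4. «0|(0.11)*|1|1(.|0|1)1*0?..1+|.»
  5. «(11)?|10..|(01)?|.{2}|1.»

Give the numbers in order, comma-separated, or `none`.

1

1 → match
2 → no match
3 → no match
4 → no match
5 → no match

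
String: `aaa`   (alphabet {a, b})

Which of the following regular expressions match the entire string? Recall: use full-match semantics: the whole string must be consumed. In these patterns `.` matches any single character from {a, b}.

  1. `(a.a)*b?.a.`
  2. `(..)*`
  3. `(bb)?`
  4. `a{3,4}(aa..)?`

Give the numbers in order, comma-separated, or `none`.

1 → match
2 → no match
3 → no match
4 → match

1, 4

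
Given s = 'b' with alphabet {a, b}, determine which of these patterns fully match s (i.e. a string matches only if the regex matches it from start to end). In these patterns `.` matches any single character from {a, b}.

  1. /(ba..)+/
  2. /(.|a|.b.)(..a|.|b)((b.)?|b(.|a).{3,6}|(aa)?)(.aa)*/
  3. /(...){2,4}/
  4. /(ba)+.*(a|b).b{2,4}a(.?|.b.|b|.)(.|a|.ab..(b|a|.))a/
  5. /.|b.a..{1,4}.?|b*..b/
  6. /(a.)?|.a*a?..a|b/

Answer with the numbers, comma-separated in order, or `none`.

1 → no match — must start with 'ba'
2 → no match
3 → no match
4 → no match — must start with 'ba'
5 → match
6 → match

5, 6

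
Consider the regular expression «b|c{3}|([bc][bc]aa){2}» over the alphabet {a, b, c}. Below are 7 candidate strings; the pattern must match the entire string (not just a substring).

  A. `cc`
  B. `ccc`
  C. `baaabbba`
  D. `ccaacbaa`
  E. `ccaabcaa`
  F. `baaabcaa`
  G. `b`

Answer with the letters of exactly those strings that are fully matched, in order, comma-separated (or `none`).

A → no match
B → match
C → no match
D → match
E → match
F → no match
G → match

B, D, E, G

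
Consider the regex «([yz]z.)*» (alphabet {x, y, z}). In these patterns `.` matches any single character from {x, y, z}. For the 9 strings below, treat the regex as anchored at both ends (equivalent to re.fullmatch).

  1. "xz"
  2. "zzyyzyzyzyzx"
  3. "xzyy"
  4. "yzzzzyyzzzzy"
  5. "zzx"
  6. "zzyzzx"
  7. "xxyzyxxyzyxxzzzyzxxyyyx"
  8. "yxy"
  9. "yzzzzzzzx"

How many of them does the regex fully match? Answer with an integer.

1. "xz" → no match
2. "zzyyzyzyzyzx" → no match
3. "xzyy" → no match
4. "yzzzzyyzzzzy" → match
5. "zzx" → match
6. "zzyzzx" → match
7 → no match
8. "yxy" → no match
9. "yzzzzzzzx" → match
Total matched: 4

4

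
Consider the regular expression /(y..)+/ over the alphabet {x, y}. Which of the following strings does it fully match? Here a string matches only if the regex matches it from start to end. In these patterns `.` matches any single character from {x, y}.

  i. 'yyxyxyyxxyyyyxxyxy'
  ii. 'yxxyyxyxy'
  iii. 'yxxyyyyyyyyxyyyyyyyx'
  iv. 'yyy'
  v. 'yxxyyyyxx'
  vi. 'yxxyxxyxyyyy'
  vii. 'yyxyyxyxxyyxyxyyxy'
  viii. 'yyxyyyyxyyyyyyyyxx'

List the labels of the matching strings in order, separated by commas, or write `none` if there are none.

i, ii, iv, v, vi, vii, viii

i → match
ii → match
iii → no match
iv → match
v → match
vi → match
vii → match
viii → match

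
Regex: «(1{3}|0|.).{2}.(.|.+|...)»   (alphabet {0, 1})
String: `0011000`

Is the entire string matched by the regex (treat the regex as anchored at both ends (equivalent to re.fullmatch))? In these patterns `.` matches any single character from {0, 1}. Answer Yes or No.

Yes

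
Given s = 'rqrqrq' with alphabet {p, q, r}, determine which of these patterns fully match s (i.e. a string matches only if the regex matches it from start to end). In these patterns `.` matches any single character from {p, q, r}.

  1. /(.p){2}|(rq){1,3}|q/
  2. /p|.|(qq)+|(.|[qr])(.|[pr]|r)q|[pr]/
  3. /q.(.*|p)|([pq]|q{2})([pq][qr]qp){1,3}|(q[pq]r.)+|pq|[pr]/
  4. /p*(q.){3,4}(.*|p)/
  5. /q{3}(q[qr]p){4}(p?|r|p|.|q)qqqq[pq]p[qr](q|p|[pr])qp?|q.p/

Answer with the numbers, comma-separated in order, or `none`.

1

1 → match
2 → no match
3 → no match
4 → no match
5 → no match — must start with 'q'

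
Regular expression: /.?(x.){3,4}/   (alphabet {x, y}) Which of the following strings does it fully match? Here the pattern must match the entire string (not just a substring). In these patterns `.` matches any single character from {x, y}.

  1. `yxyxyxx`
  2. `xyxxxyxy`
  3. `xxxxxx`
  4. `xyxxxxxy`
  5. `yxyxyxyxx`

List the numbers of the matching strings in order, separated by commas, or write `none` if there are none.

1, 2, 3, 4, 5

1 → match
2 → match
3 → match
4 → match
5 → match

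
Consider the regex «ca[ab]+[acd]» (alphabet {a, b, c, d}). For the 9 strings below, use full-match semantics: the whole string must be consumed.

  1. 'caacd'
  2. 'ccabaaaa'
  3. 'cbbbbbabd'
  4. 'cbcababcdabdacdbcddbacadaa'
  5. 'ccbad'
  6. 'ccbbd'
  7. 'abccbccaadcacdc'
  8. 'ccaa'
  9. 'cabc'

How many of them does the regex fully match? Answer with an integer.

1. 'caacd' → no match
2. 'ccabaaaa' → no match — must start with 'ca'
3. 'cbbbbbabd' → no match — must start with 'ca'
4 → no match — must start with 'ca'
5. 'ccbad' → no match — must start with 'ca'
6. 'ccbbd' → no match — must start with 'ca'
7 → no match — must start with 'ca'
8. 'ccaa' → no match — must start with 'ca'
9. 'cabc' → match
Total matched: 1

1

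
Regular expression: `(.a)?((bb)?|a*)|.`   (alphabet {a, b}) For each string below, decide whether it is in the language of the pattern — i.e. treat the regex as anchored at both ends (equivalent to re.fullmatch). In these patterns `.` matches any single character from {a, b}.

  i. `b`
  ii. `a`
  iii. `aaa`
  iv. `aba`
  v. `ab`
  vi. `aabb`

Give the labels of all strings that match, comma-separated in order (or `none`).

i → match
ii → match
iii → match
iv → no match
v → no match
vi → match

i, ii, iii, vi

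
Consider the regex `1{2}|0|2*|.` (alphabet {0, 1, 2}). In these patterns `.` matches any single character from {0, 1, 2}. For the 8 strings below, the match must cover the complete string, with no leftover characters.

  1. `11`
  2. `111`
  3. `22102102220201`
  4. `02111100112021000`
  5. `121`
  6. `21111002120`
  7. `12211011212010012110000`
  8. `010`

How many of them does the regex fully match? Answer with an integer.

1 → match
2 → no match
3 → no match
4 → no match
5 → no match
6 → no match
7 → no match
8 → no match
Total matched: 1

1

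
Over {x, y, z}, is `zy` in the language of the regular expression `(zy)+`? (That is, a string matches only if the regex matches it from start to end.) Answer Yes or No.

Yes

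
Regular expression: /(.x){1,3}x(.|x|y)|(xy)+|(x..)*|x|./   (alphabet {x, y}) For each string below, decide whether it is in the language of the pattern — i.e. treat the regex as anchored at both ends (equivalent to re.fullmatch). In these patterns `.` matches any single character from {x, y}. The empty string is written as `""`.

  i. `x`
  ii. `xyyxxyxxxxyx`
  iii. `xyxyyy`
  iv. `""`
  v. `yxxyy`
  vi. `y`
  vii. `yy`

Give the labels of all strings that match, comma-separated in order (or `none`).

i, ii, iv, vi

i → match
ii → match
iii → no match
iv → match
v → no match
vi → match
vii → no match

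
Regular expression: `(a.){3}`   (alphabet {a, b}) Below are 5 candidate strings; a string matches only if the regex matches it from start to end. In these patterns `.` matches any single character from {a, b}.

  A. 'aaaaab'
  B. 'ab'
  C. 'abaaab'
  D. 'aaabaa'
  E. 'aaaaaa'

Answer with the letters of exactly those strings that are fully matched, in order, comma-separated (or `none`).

A, C, D, E

A → match
B → no match
C → match
D → match
E → match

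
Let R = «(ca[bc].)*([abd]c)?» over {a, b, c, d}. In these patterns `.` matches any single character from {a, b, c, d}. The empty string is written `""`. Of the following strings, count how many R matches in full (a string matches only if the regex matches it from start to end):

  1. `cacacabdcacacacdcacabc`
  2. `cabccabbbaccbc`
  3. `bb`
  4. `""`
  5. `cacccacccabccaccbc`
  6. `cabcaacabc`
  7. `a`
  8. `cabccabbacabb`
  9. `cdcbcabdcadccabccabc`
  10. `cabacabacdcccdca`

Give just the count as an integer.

1 → match
2 → no match
3. `bb` → no match
4. `""` → match
5 → match
6. `cabcaacabc` → no match
7. `a` → no match
8 → no match
9 → no match
10 → no match
Total matched: 3

3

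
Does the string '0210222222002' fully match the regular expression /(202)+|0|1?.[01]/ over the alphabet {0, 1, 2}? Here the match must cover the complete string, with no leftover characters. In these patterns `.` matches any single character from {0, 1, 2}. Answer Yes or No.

No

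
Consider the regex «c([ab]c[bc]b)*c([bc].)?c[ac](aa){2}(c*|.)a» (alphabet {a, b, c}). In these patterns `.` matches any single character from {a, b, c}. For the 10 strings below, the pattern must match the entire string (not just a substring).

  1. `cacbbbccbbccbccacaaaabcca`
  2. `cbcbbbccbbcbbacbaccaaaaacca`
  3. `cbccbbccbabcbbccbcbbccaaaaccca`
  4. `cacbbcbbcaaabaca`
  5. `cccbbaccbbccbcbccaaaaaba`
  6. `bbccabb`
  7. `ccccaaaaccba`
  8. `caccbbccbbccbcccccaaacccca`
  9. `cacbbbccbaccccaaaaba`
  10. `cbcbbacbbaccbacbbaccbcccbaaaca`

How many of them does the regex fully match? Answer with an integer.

1 → no match
2 → no match
3 → no match
4 → no match
5 → no match
6 → no match — must start with `c`
7 → no match
8 → no match
9 → no match
10 → no match
Total matched: 0

0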